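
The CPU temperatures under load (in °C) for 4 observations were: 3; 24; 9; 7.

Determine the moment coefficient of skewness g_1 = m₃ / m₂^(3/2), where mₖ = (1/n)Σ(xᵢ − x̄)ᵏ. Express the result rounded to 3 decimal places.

0.897

x̄ = (3 + 24 + 9 + 7) / 4 = 10.7500
deviations (xᵢ − x̄): -7.7500, 13.2500, -1.7500, -3.7500
Σ(xᵢ − x̄)² = 252.7500 ⇒ m₂ = 252.7500/4 = 63.18750
Σ(xᵢ − x̄)³ = 1802.6250 ⇒ m₃ = 1802.6250/4 = 450.65625
m₂^(3/2) = 63.18750^(1.5) = 502.28101
g_1 = m₃ / m₂^(3/2) = 450.65625 / 502.28101 ≈ 0.897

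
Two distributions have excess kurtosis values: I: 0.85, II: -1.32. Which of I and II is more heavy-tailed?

I

Higher excess kurtosis ⇒ heavier tails relative to the normal distribution.
0.85 vs -1.32: the larger is 0.85, so I has heavier tails. (I is leptokurtic — heavier-than-normal tails; the other is platykurtic.)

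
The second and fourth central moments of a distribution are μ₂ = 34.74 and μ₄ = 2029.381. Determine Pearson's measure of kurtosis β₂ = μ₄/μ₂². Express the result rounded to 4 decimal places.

1.6815

μ₂² = 34.74² = 1206.86760
μ₄/μ₂² = 2029.381 / 1206.86760 = 1.68153
β₂ ≈ 1.6815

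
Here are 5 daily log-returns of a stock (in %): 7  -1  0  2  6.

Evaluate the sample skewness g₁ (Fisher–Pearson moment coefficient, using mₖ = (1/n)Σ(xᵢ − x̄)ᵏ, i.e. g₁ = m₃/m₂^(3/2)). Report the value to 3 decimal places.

x̄ = (7 - 1 + 0 + 2 + 6) / 5 = 2.8000
deviations (xᵢ − x̄): 4.2000, -3.8000, -2.8000, -0.8000, 3.2000
Σ(xᵢ − x̄)² = 50.8000 ⇒ m₂ = 50.8000/5 = 10.16000
Σ(xᵢ − x̄)³ = 29.5200 ⇒ m₃ = 29.5200/5 = 5.90400
m₂^(3/2) = 10.16000^(1.5) = 32.38475
g₁ = m₃ / m₂^(3/2) = 5.90400 / 32.38475 ≈ 0.182

0.182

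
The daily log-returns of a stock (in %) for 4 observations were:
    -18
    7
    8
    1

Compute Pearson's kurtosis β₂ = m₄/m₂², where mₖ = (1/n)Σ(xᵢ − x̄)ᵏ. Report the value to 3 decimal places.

2.140

x̄ = -0.5000
Σ(xᵢ − x̄)² = 437.0000 ⇒ m₂ = 109.25000
Σ(xᵢ − x̄)⁴ = 102178.2500 ⇒ m₄ = 25544.56250
m₂² = 11935.56250
β₂ = m₄/m₂² = 25544.56250 / 11935.56250 ≈ 2.140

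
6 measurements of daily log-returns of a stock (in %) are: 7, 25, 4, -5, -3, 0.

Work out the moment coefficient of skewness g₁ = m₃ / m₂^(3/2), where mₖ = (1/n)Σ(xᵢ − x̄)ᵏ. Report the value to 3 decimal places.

x̄ = (7 + 25 + 4 - 5 - 3 + 0) / 6 = 4.6667
deviations (xᵢ − x̄): 2.3333, 20.3333, -0.6667, -9.6667, -7.6667, -4.6667
Σ(xᵢ − x̄)² = 593.3333 ⇒ m₂ = 593.3333/6 = 98.88889
Σ(xᵢ − x̄)³ = 6963.5556 ⇒ m₃ = 6963.5556/6 = 1160.59259
m₂^(3/2) = 98.88889^(1.5) = 983.37972
g₁ = m₃ / m₂^(3/2) = 1160.59259 / 983.37972 ≈ 1.180

1.180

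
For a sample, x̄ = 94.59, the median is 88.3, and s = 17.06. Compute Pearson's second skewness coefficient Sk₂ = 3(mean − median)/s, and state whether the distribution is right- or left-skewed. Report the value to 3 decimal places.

Sk₂ = 3(94.59 − 88.3) / 17.06 = 3 × 6.2900 / 17.06
    = 18.8700 / 17.06 ≈ 1.106
Sk₂ > 0 ⇒ mean > median ⇒ right-skewed (positive skew).

1.106, right-skewed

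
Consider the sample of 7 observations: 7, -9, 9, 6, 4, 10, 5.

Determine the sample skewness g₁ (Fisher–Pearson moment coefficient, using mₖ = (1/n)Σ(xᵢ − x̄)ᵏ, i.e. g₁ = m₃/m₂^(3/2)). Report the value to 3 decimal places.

-1.574

x̄ = (7 - 9 + 9 + 6 + 4 + 10 + 5) / 7 = 4.5714
deviations (xᵢ − x̄): 2.4286, -13.5714, 4.4286, 1.4286, -0.5714, 5.4286, 0.4286
Σ(xᵢ − x̄)² = 241.7143 ⇒ m₂ = 241.7143/7 = 34.53061
Σ(xᵢ − x̄)³ = -2235.6735 ⇒ m₃ = -2235.6735/7 = -319.38192
m₂^(3/2) = 34.53061^(1.5) = 202.91139
g₁ = m₃ / m₂^(3/2) = -319.38192 / 202.91139 ≈ -1.574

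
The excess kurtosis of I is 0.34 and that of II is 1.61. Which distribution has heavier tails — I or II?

II

Higher excess kurtosis ⇒ heavier tails relative to the normal distribution.
0.34 vs 1.61: the larger is 1.61, so II has heavier tails.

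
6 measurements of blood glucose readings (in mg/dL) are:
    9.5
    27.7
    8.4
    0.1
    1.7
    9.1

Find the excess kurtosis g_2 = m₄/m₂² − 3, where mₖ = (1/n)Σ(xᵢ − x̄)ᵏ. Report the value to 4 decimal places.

x̄ = 9.4167
Σ(xᵢ − x̄)² = 481.7683 ⇒ m₂ = 80.29472
Σ(xᵢ − x̄)⁴ = 122824.5094 ⇒ m₄ = 20470.75156
m₂² = 6447.24242
g_2 = m₄/m₂² − 3 = 3.17512 − 3 ≈ 0.1751

0.1751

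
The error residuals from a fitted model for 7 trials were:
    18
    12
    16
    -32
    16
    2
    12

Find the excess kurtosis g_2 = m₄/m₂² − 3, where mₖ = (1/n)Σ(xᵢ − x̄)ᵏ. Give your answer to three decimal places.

1.354

x̄ = 6.2857
Σ(xᵢ − x̄)² = 1875.4286 ⇒ m₂ = 267.91837
Σ(xᵢ − x̄)⁴ = 2187668.4315 ⇒ m₄ = 312524.06164
m₂² = 71780.25156
g_2 = m₄/m₂² − 3 = 4.35390 − 3 ≈ 1.354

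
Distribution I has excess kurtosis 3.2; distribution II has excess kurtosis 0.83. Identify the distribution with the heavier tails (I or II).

Higher excess kurtosis ⇒ heavier tails relative to the normal distribution.
3.2 vs 0.83: the larger is 3.2, so I has heavier tails.

I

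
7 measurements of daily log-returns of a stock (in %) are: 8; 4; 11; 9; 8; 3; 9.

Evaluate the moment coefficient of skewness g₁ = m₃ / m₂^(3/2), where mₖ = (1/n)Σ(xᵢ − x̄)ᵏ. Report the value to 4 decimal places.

x̄ = (8 + 4 + 11 + 9 + 8 + 3 + 9) / 7 = 7.4286
deviations (xᵢ − x̄): 0.5714, -3.4286, 3.5714, 1.5714, 0.5714, -4.4286, 1.5714
Σ(xᵢ − x̄)² = 49.7143 ⇒ m₂ = 49.7143/7 = 7.10204
Σ(xᵢ − x̄)³ = -73.4694 ⇒ m₃ = -73.4694/7 = -10.49563
m₂^(3/2) = 7.10204^(1.5) = 18.92669
g₁ = m₃ / m₂^(3/2) = -10.49563 / 18.92669 ≈ -0.5545

-0.5545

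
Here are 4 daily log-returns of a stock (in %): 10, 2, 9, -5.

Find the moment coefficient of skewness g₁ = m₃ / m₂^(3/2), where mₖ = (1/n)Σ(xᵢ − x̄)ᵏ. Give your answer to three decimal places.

x̄ = (10 + 2 + 9 - 5) / 4 = 4.0000
deviations (xᵢ − x̄): 6.0000, -2.0000, 5.0000, -9.0000
Σ(xᵢ − x̄)² = 146.0000 ⇒ m₂ = 146.0000/4 = 36.50000
Σ(xᵢ − x̄)³ = -396.0000 ⇒ m₃ = -396.0000/4 = -99.00000
m₂^(3/2) = 36.50000^(1.5) = 220.51559
g₁ = m₃ / m₂^(3/2) = -99.00000 / 220.51559 ≈ -0.449

-0.449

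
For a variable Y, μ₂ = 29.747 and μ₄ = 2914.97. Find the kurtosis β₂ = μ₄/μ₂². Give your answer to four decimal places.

μ₂² = 29.747² = 884.88401
μ₄/μ₂² = 2914.97 / 884.88401 = 3.29418
β₂ ≈ 3.2942

3.2942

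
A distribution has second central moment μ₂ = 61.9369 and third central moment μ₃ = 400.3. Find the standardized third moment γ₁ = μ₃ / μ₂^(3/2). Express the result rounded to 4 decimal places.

σ = √μ₂ = √61.9369 = 7.87000
σ³ = μ₂^(3/2) = 487.44340
γ₁ = μ₃/σ³ = 400.3 / 487.44340 ≈ 0.8212

0.8212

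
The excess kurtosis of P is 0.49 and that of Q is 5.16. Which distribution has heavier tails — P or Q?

Q

Higher excess kurtosis ⇒ heavier tails relative to the normal distribution.
0.49 vs 5.16: the larger is 5.16, so Q has heavier tails.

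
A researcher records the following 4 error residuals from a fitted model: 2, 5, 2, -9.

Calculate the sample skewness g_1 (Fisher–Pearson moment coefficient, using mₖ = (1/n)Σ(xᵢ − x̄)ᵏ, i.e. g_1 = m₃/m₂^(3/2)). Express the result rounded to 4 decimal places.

x̄ = (2 + 5 + 2 - 9) / 4 = 0.0000
deviations (xᵢ − x̄): 2.0000, 5.0000, 2.0000, -9.0000
Σ(xᵢ − x̄)² = 114.0000 ⇒ m₂ = 114.0000/4 = 28.50000
Σ(xᵢ − x̄)³ = -588.0000 ⇒ m₃ = -588.0000/4 = -147.00000
m₂^(3/2) = 28.50000^(1.5) = 152.14837
g_1 = m₃ / m₂^(3/2) = -147.00000 / 152.14837 ≈ -0.9662

-0.9662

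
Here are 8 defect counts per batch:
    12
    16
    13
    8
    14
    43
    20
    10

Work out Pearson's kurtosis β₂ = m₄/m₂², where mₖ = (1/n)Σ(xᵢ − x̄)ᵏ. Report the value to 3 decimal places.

x̄ = 17.0000
Σ(xᵢ − x̄)² = 866.0000 ⇒ m₂ = 108.25000
Σ(xᵢ − x̄)⁴ = 466982.0000 ⇒ m₄ = 58372.75000
m₂² = 11718.06250
β₂ = m₄/m₂² = 58372.75000 / 11718.06250 ≈ 4.981

4.981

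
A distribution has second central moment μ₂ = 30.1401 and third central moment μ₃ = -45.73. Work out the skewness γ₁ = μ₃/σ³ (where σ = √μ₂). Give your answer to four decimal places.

σ = √μ₂ = √30.1401 = 5.49000
σ³ = μ₂^(3/2) = 165.46915
γ₁ = μ₃/σ³ = -45.73 / 165.46915 ≈ -0.2764

-0.2764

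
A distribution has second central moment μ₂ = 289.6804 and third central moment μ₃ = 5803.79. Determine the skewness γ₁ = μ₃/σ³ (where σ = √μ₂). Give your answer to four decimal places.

1.1772

σ = √μ₂ = √289.6804 = 17.02000
σ³ = μ₂^(3/2) = 4930.36041
γ₁ = μ₃/σ³ = 5803.79 / 4930.36041 ≈ 1.1772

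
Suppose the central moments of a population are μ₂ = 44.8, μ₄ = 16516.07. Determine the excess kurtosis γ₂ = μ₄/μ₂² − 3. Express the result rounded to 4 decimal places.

5.2291

μ₂² = 44.8² = 2007.04000
μ₄/μ₂² = 16516.07 / 2007.04000 = 8.22907
γ₂ = 8.22907 − 3 ≈ 5.2291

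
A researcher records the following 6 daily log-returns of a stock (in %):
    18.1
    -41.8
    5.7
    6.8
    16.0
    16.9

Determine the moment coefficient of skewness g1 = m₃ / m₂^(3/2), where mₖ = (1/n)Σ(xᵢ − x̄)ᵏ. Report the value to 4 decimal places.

x̄ = (18.1 - 41.8 + 5.7 + 6.8 + 16.0 + 16.9) / 6 = 3.6167
deviations (xᵢ − x̄): 14.4833, -45.4167, 2.0833, 3.1833, 12.3833, 13.2833
Σ(xᵢ − x̄)² = 2616.7083 ⇒ m₂ = 2616.7083/6 = 436.11806
Σ(xᵢ − x̄)³ = -86357.5844 ⇒ m₃ = -86357.5844/6 = -14392.93074
m₂^(3/2) = 436.11806^(1.5) = 9107.64513
g1 = m₃ / m₂^(3/2) = -14392.93074 / 9107.64513 ≈ -1.5803

-1.5803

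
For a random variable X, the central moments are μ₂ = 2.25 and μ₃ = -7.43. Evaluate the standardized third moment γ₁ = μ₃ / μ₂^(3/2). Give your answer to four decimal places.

σ = √μ₂ = √2.25 = 1.50000
σ³ = μ₂^(3/2) = 3.37500
γ₁ = μ₃/σ³ = -7.43 / 3.37500 ≈ -2.2015

-2.2015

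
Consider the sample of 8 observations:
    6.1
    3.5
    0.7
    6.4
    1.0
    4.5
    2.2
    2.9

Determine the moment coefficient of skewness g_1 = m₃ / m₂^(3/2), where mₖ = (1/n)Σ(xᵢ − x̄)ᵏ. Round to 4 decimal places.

x̄ = (6.1 + 3.5 + 0.7 + 6.4 + 1.0 + 4.5 + 2.2 + 2.9) / 8 = 3.4125
deviations (xᵢ − x̄): 2.6875, 0.0875, -2.7125, 2.9875, -2.4125, 1.0875, -1.2125, -0.5125
Σ(xᵢ − x̄)² = 32.2488 ⇒ m₂ = 32.2488/8 = 4.03109
Σ(xᵢ − x̄)³ = 11.4457 ⇒ m₃ = 11.4457/8 = 1.43071
m₂^(3/2) = 4.03109^(1.5) = 8.09346
g_1 = m₃ / m₂^(3/2) = 1.43071 / 8.09346 ≈ 0.1768

0.1768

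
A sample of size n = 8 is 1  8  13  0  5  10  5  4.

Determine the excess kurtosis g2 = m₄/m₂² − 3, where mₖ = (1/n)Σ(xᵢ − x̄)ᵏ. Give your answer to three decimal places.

x̄ = 5.7500
Σ(xᵢ − x̄)² = 135.5000 ⇒ m₂ = 16.93750
Σ(xᵢ − x̄)⁴ = 4726.9063 ⇒ m₄ = 590.86328
m₂² = 286.87891
g2 = m₄/m₂² − 3 = 2.05963 − 3 ≈ -0.940

-0.940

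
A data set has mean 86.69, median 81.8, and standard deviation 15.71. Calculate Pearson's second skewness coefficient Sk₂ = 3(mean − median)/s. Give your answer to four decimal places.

Sk₂ = 3(86.69 − 81.8) / 15.71 = 3 × 4.8900 / 15.71
    = 14.6700 / 15.71 ≈ 0.9338

0.9338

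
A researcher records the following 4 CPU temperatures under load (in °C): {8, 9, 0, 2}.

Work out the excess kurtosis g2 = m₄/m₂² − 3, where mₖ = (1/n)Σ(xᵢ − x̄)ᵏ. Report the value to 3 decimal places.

x̄ = 4.7500
Σ(xᵢ − x̄)² = 58.7500 ⇒ m₂ = 14.68750
Σ(xᵢ − x̄)⁴ = 1004.0781 ⇒ m₄ = 251.01953
m₂² = 215.72266
g2 = m₄/m₂² − 3 = 1.16362 − 3 ≈ -1.836

-1.836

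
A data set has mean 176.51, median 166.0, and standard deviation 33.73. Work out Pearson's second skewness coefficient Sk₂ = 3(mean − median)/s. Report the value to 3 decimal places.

Sk₂ = 3(176.51 − 166.0) / 33.73 = 3 × 10.5100 / 33.73
    = 31.5300 / 33.73 ≈ 0.935

0.935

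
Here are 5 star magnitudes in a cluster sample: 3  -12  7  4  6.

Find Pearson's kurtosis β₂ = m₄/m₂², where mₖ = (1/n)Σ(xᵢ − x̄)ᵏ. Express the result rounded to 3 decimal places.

3.049

x̄ = 1.6000
Σ(xᵢ − x̄)² = 241.2000 ⇒ m₂ = 48.24000
Σ(xᵢ − x̄)⁴ = 35472.3360 ⇒ m₄ = 7094.46720
m₂² = 2327.09760
β₂ = m₄/m₂² = 7094.46720 / 2327.09760 ≈ 3.049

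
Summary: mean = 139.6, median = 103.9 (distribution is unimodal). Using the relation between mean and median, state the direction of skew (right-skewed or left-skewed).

right-skewed

mean − median = 139.6 − 103.9 = 35.7
mean > median ⇒ the longer tail is on the right ⇒ right-skewed (positively skewed).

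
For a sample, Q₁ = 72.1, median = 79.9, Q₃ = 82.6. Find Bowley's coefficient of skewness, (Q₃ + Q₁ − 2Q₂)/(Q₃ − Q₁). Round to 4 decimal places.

numerator: Q₃ + Q₁ − 2Q₂ = 82.6 + 72.1 − 2×79.9 = -5.1000
denominator: Q₃ − Q₁ = 82.6 − 72.1 = 10.5000
Bowley skewness = -5.1000 / 10.5000 ≈ -0.4857

-0.4857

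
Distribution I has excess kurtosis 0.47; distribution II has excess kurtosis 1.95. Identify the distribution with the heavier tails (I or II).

II

Higher excess kurtosis ⇒ heavier tails relative to the normal distribution.
0.47 vs 1.95: the larger is 1.95, so II has heavier tails.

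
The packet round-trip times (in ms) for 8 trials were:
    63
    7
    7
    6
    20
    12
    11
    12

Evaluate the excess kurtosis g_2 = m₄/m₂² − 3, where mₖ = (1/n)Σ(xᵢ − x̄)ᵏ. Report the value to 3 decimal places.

x̄ = 17.2500
Σ(xᵢ − x̄)² = 2531.5000 ⇒ m₂ = 316.43750
Σ(xᵢ − x̄)⁴ = 4422107.4063 ⇒ m₄ = 552763.42578
m₂² = 100132.69141
g_2 = m₄/m₂² − 3 = 5.52031 − 3 ≈ 2.520

2.520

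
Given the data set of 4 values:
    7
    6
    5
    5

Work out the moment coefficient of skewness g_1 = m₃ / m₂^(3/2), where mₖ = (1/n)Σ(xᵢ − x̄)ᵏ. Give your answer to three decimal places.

0.493

x̄ = (7 + 6 + 5 + 5) / 4 = 5.7500
deviations (xᵢ − x̄): 1.2500, 0.2500, -0.7500, -0.7500
Σ(xᵢ − x̄)² = 2.7500 ⇒ m₂ = 2.7500/4 = 0.68750
Σ(xᵢ − x̄)³ = 1.1250 ⇒ m₃ = 1.1250/4 = 0.28125
m₂^(3/2) = 0.68750^(1.5) = 0.57004
g_1 = m₃ / m₂^(3/2) = 0.28125 / 0.57004 ≈ 0.493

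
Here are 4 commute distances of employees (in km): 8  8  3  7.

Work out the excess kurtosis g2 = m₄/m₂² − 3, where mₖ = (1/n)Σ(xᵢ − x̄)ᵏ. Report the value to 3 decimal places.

-0.782

x̄ = 6.5000
Σ(xᵢ − x̄)² = 17.0000 ⇒ m₂ = 4.25000
Σ(xᵢ − x̄)⁴ = 160.2500 ⇒ m₄ = 40.06250
m₂² = 18.06250
g2 = m₄/m₂² − 3 = 2.21799 − 3 ≈ -0.782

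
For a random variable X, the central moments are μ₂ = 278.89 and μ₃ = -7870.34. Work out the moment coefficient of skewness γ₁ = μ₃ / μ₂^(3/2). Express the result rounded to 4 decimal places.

σ = √μ₂ = √278.89 = 16.70000
σ³ = μ₂^(3/2) = 4657.46300
γ₁ = μ₃/σ³ = -7870.34 / 4657.46300 ≈ -1.6898

-1.6898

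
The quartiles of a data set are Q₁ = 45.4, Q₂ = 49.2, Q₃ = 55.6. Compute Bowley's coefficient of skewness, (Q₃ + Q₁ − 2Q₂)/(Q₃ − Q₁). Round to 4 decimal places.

0.2549

numerator: Q₃ + Q₁ − 2Q₂ = 55.6 + 45.4 − 2×49.2 = 2.6000
denominator: Q₃ − Q₁ = 55.6 − 45.4 = 10.2000
Bowley skewness = 2.6000 / 10.2000 ≈ 0.2549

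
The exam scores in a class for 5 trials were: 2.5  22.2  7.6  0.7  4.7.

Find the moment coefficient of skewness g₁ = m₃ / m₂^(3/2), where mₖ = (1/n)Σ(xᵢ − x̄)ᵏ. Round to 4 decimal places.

1.1816

x̄ = (2.5 + 22.2 + 7.6 + 0.7 + 4.7) / 5 = 7.5400
deviations (xᵢ − x̄): -5.0400, 14.6600, 0.0600, -6.8400, -2.8400
Σ(xᵢ − x̄)² = 295.1720 ⇒ m₂ = 295.1720/5 = 59.03440
Σ(xᵢ − x̄)³ = 2679.7190 ⇒ m₃ = 2679.7190/5 = 535.94381
m₂^(3/2) = 59.03440^(1.5) = 453.58400
g₁ = m₃ / m₂^(3/2) = 535.94381 / 453.58400 ≈ 1.1816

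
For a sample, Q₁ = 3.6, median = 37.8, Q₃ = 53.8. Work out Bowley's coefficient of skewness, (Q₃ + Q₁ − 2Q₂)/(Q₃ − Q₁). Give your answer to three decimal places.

numerator: Q₃ + Q₁ − 2Q₂ = 53.8 + 3.6 − 2×37.8 = -18.2000
denominator: Q₃ − Q₁ = 53.8 − 3.6 = 50.2000
Bowley skewness = -18.2000 / 50.2000 ≈ -0.363

-0.363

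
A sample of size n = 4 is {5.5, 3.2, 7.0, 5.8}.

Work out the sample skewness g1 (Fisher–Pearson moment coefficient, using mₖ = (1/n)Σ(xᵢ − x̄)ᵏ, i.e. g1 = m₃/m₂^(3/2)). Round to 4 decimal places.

x̄ = (5.5 + 3.2 + 7.0 + 5.8) / 4 = 5.3750
deviations (xᵢ − x̄): 0.1250, -2.1750, 1.6250, 0.4250
Σ(xᵢ − x̄)² = 7.5675 ⇒ m₂ = 7.5675/4 = 1.89187
Σ(xᵢ − x̄)³ = -5.9194 ⇒ m₃ = -5.9194/4 = -1.47984
m₂^(3/2) = 1.89187^(1.5) = 2.60219
g1 = m₃ / m₂^(3/2) = -1.47984 / 2.60219 ≈ -0.5687

-0.5687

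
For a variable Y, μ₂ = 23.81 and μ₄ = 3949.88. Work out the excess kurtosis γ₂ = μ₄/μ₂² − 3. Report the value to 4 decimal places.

3.9673

μ₂² = 23.81² = 566.91610
μ₄/μ₂² = 3949.88 / 566.91610 = 6.96731
γ₂ = 6.96731 − 3 ≈ 3.9673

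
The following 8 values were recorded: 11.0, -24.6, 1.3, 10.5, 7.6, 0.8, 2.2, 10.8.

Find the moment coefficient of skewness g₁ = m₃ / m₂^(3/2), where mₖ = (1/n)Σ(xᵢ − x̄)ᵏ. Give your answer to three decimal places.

x̄ = (11.0 - 24.6 + 1.3 + 10.5 + 7.6 + 0.8 + 2.2 + 10.8) / 8 = 2.4500
deviations (xᵢ − x̄): 8.5500, -27.0500, -1.1500, 8.0500, 5.1500, -1.6500, -0.2500, 8.3500
Σ(xᵢ − x̄)² = 969.9600 ⇒ m₂ = 969.9600/8 = 121.24500
Σ(xᵢ − x̄)³ = -17933.1210 ⇒ m₃ = -17933.1210/8 = -2241.64013
m₂^(3/2) = 121.24500^(1.5) = 1335.04455
g₁ = m₃ / m₂^(3/2) = -2241.64013 / 1335.04455 ≈ -1.679

-1.679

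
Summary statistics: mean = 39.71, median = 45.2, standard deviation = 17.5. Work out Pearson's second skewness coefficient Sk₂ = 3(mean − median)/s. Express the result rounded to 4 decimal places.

-0.9411

Sk₂ = 3(39.71 − 45.2) / 17.5 = 3 × -5.4900 / 17.5
    = -16.4700 / 17.5 ≈ -0.9411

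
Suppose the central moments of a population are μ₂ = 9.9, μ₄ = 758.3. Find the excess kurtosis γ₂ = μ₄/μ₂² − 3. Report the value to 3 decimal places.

μ₂² = 9.9² = 98.01000
μ₄/μ₂² = 758.3 / 98.01000 = 7.73697
γ₂ = 7.73697 − 3 ≈ 4.737

4.737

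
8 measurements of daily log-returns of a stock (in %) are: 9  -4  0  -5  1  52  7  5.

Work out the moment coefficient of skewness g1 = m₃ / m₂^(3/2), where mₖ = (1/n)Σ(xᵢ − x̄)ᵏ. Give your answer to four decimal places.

x̄ = (9 - 4 + 0 - 5 + 1 + 52 + 7 + 5) / 8 = 8.1250
deviations (xᵢ − x̄): 0.8750, -12.1250, -8.1250, -13.1250, -7.1250, 43.8750, -1.1250, -3.1250
Σ(xᵢ − x̄)² = 2372.8750 ⇒ m₂ = 2372.8750/8 = 296.60938
Σ(xᵢ − x̄)³ = 79487.1563 ⇒ m₃ = 79487.1563/8 = 9935.89453
m₂^(3/2) = 296.60938^(1.5) = 5108.31078
g1 = m₃ / m₂^(3/2) = 9935.89453 / 5108.31078 ≈ 1.9450

1.9450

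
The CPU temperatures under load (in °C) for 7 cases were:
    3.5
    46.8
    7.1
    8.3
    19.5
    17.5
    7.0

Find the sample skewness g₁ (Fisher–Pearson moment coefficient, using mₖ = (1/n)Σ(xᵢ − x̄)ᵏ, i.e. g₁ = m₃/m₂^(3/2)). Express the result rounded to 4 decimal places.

x̄ = (3.5 + 46.8 + 7.1 + 8.3 + 19.5 + 17.5 + 7.0) / 7 = 15.6714
deviations (xᵢ − x̄): -12.1714, 31.1286, -8.5714, -7.3714, 3.8286, 1.8286, -8.6714
Σ(xᵢ − x̄)² = 1338.1343 ⇒ m₂ = 1338.1343/7 = 191.16204
Σ(xᵢ − x̄)³ = 26740.0014 ⇒ m₃ = 26740.0014/7 = 3820.00020
m₂^(3/2) = 191.16204^(1.5) = 2643.03240
g₁ = m₃ / m₂^(3/2) = 3820.00020 / 2643.03240 ≈ 1.4453

1.4453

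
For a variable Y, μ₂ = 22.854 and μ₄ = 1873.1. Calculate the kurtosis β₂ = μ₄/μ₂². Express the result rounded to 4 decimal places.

μ₂² = 22.854² = 522.30532
μ₄/μ₂² = 1873.1 / 522.30532 = 3.58622
β₂ ≈ 3.5862

3.5862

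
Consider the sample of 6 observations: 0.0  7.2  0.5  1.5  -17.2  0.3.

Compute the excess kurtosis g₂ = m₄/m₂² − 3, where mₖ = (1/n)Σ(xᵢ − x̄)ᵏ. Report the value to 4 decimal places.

0.5959

x̄ = -1.2833
Σ(xᵢ − x̄)² = 340.3883 ⇒ m₂ = 56.73139
Σ(xᵢ − x̄)⁴ = 69439.6639 ⇒ m₄ = 11573.27732
m₂² = 3218.45049
g₂ = m₄/m₂² − 3 = 3.59592 − 3 ≈ 0.5959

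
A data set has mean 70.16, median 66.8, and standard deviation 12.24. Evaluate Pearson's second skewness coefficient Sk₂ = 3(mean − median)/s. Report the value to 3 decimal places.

Sk₂ = 3(70.16 − 66.8) / 12.24 = 3 × 3.3600 / 12.24
    = 10.0800 / 12.24 ≈ 0.824

0.824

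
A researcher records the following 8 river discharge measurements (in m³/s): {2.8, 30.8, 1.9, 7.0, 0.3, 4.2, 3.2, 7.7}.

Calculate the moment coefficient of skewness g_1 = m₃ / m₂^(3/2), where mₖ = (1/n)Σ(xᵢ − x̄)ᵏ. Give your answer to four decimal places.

1.9921

x̄ = (2.8 + 30.8 + 1.9 + 7.0 + 0.3 + 4.2 + 3.2 + 7.7) / 8 = 7.2375
deviations (xᵢ − x̄): -4.4375, 23.5625, -5.3375, -0.2375, -6.9375, -3.0375, -4.0375, 0.4625
Σ(xᵢ − x̄)² = 677.2988 ⇒ m₂ = 677.2988/8 = 84.66234
Σ(xᵢ − x̄)³ = 12414.6065 ⇒ m₃ = 12414.6065/8 = 1551.82581
m₂^(3/2) = 84.66234^(1.5) = 778.99636
g_1 = m₃ / m₂^(3/2) = 1551.82581 / 778.99636 ≈ 1.9921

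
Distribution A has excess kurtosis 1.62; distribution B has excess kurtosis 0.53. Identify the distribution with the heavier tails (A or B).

Higher excess kurtosis ⇒ heavier tails relative to the normal distribution.
1.62 vs 0.53: the larger is 1.62, so A has heavier tails.

A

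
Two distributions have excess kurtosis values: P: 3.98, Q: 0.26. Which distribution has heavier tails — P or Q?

Higher excess kurtosis ⇒ heavier tails relative to the normal distribution.
3.98 vs 0.26: the larger is 3.98, so P has heavier tails.

P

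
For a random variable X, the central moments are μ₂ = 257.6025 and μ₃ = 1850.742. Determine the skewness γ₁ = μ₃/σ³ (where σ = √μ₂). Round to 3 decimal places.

σ = √μ₂ = √257.6025 = 16.05000
σ³ = μ₂^(3/2) = 4134.52013
γ₁ = μ₃/σ³ = 1850.742 / 4134.52013 ≈ 0.448

0.448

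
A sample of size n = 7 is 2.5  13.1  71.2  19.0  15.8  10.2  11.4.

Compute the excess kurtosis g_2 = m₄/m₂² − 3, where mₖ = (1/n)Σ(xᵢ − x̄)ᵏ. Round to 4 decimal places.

1.7279

x̄ = 20.4571
Σ(xᵢ − x̄)² = 3162.4771 ⇒ m₂ = 451.78245
Σ(xᵢ − x̄)⁴ = 6754971.0712 ⇒ m₄ = 964995.86731
m₂² = 204107.38121
g_2 = m₄/m₂² − 3 = 4.72788 − 3 ≈ 1.7279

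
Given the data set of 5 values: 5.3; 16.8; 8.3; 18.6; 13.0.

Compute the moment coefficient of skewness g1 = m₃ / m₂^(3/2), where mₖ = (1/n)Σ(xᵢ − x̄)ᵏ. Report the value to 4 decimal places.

-0.1642

x̄ = (5.3 + 16.8 + 8.3 + 18.6 + 13.0) / 5 = 12.4000
deviations (xᵢ − x̄): -7.1000, 4.4000, -4.1000, 6.2000, 0.6000
Σ(xᵢ − x̄)² = 125.3800 ⇒ m₂ = 125.3800/5 = 25.07600
Σ(xᵢ − x̄)³ = -103.1040 ⇒ m₃ = -103.1040/5 = -20.62080
m₂^(3/2) = 25.07600^(1.5) = 125.57043
g1 = m₃ / m₂^(3/2) = -20.62080 / 125.57043 ≈ -0.1642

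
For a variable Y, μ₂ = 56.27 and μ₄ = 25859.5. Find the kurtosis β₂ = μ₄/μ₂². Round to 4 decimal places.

8.1671

μ₂² = 56.27² = 3166.31290
μ₄/μ₂² = 25859.5 / 3166.31290 = 8.16707
β₂ ≈ 8.1671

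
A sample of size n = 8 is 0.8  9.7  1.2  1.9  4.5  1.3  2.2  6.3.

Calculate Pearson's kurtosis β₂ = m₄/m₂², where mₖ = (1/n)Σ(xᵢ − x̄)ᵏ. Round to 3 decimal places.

2.801

x̄ = 3.4875
Σ(xᵢ − x̄)² = 68.9487 ⇒ m₂ = 8.61859
Σ(xᵢ − x̄)⁴ = 1664.7518 ⇒ m₄ = 208.09397
m₂² = 74.28016
β₂ = m₄/m₂² = 208.09397 / 74.28016 ≈ 2.801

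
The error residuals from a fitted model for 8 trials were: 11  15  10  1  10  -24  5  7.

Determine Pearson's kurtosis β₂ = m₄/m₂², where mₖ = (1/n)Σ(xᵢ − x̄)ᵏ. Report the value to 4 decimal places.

x̄ = 4.3750
Σ(xᵢ − x̄)² = 1043.8750 ⇒ m₂ = 130.48438
Σ(xᵢ − x̄)⁴ = 665101.7441 ⇒ m₄ = 83137.71802
m₂² = 17026.17212
β₂ = m₄/m₂² = 83137.71802 / 17026.17212 ≈ 4.8829

4.8829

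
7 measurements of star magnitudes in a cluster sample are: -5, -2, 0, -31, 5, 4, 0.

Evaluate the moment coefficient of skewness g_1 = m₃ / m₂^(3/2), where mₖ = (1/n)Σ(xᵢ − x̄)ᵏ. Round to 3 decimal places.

-1.724

x̄ = (-5 - 2 + 0 - 31 + 5 + 4 + 0) / 7 = -4.1429
deviations (xᵢ − x̄): -0.8571, 2.1429, 4.1429, -26.8571, 9.1429, 8.1429, 4.1429
Σ(xᵢ − x̄)² = 910.8571 ⇒ m₂ = 910.8571/7 = 130.12245
Σ(xᵢ − x̄)³ = -17916.6122 ⇒ m₃ = -17916.6122/7 = -2559.51603
m₂^(3/2) = 130.12245^(1.5) = 1484.32275
g_1 = m₃ / m₂^(3/2) = -2559.51603 / 1484.32275 ≈ -1.724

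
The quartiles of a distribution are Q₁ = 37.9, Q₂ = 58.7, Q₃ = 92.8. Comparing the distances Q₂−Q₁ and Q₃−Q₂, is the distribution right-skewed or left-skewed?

Q₂ − Q₁ = 20.8;  Q₃ − Q₂ = 34.1
Q₃ − Q₂ > Q₂ − Q₁ ⇒ the upper half is more spread out ⇒ right-skewed.

right-skewed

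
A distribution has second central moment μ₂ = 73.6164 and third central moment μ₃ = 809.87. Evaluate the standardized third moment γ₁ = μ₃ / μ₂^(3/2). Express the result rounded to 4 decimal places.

1.2822

σ = √μ₂ = √73.6164 = 8.58000
σ³ = μ₂^(3/2) = 631.62871
γ₁ = μ₃/σ³ = 809.87 / 631.62871 ≈ 1.2822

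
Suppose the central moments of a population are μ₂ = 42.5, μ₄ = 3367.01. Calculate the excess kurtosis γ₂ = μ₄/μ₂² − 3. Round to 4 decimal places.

-1.1359

μ₂² = 42.5² = 1806.25000
μ₄/μ₂² = 3367.01 / 1806.25000 = 1.86409
γ₂ = 1.86409 − 3 ≈ -1.1359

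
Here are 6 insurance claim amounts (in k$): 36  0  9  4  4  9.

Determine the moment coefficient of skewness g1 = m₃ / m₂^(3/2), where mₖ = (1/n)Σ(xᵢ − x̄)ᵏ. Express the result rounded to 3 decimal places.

x̄ = (36 + 0 + 9 + 4 + 4 + 9) / 6 = 10.3333
deviations (xᵢ − x̄): 25.6667, -10.3333, -1.3333, -6.3333, -6.3333, -1.3333
Σ(xᵢ − x̄)² = 849.3333 ⇒ m₂ = 849.3333/6 = 141.55556
Σ(xᵢ − x̄)³ = 15292.4444 ⇒ m₃ = 15292.4444/6 = 2548.74074
m₂^(3/2) = 141.55556^(1.5) = 1684.18726
g1 = m₃ / m₂^(3/2) = 2548.74074 / 1684.18726 ≈ 1.513

1.513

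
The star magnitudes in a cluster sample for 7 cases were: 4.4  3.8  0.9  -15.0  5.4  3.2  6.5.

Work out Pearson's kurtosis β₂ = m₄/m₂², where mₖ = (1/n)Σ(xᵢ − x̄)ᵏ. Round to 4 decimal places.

4.6504

x̄ = 1.3143
Σ(xᵢ − x̄)² = 329.1686 ⇒ m₂ = 47.02408
Σ(xᵢ − x̄)⁴ = 71982.3039 ⇒ m₄ = 10283.18626
m₂² = 2211.26425
β₂ = m₄/m₂² = 10283.18626 / 2211.26425 ≈ 4.6504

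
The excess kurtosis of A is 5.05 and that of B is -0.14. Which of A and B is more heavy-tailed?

A

Higher excess kurtosis ⇒ heavier tails relative to the normal distribution.
5.05 vs -0.14: the larger is 5.05, so A has heavier tails. (A is leptokurtic — heavier-than-normal tails; the other is platykurtic.)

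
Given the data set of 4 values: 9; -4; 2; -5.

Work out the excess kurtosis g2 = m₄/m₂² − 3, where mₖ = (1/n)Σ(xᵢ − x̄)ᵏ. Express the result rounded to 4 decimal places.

x̄ = 0.5000
Σ(xᵢ − x̄)² = 125.0000 ⇒ m₂ = 31.25000
Σ(xᵢ − x̄)⁴ = 6550.2500 ⇒ m₄ = 1637.56250
m₂² = 976.56250
g2 = m₄/m₂² − 3 = 1.67686 − 3 ≈ -1.3231

-1.3231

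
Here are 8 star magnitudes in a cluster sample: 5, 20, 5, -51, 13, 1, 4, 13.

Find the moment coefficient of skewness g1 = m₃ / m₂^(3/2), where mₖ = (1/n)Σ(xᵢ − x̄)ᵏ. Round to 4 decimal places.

-1.8984

x̄ = (5 + 20 + 5 - 51 + 13 + 1 + 4 + 13) / 8 = 1.2500
deviations (xᵢ − x̄): 3.7500, 18.7500, 3.7500, -52.2500, 11.7500, -0.2500, 2.7500, 11.7500
Σ(xᵢ − x̄)² = 3393.5000 ⇒ m₂ = 3393.5000/8 = 424.18750
Σ(xᵢ − x̄)³ = -132683.2500 ⇒ m₃ = -132683.2500/8 = -16585.40625
m₂^(3/2) = 424.18750^(1.5) = 8736.48629
g1 = m₃ / m₂^(3/2) = -16585.40625 / 8736.48629 ≈ -1.8984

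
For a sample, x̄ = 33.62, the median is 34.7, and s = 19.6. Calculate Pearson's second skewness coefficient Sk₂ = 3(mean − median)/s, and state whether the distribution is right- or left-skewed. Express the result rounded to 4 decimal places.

-0.1653, left-skewed

Sk₂ = 3(33.62 − 34.7) / 19.6 = 3 × -1.0800 / 19.6
    = -3.2400 / 19.6 ≈ -0.1653
Sk₂ < 0 ⇒ mean < median ⇒ left-skewed (negative skew).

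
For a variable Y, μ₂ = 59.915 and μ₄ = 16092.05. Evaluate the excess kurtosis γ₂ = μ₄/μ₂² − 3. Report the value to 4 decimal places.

1.4827

μ₂² = 59.915² = 3589.80723
μ₄/μ₂² = 16092.05 / 3589.80723 = 4.48271
γ₂ = 4.48271 − 3 ≈ 1.4827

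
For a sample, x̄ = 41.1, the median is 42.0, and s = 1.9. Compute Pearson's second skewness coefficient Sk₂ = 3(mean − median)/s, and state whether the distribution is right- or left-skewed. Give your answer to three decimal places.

-1.421, left-skewed

Sk₂ = 3(41.1 − 42.0) / 1.9 = 3 × -0.9000 / 1.9
    = -2.7000 / 1.9 ≈ -1.421
Sk₂ < 0 ⇒ mean < median ⇒ left-skewed (negative skew).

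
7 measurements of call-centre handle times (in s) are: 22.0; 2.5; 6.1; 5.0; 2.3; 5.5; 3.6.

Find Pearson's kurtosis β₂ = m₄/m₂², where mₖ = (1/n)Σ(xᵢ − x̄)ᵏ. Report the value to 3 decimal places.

x̄ = 6.7143
Σ(xᵢ − x̄)² = 285.3886 ⇒ m₂ = 40.76980
Σ(xᵢ − x̄)⁴ = 55393.8980 ⇒ m₄ = 7913.41401
m₂² = 1662.17626
β₂ = m₄/m₂² = 7913.41401 / 1662.17626 ≈ 4.761

4.761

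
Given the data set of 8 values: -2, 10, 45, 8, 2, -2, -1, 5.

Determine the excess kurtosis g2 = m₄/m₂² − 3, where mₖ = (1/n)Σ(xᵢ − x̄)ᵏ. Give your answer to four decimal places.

x̄ = 8.1250
Σ(xᵢ − x̄)² = 1698.8750 ⇒ m₂ = 212.35938
Σ(xᵢ − x̄)⁴ = 1878429.7754 ⇒ m₄ = 234803.72192
m₂² = 45096.50415
g2 = m₄/m₂² − 3 = 5.20669 − 3 ≈ 2.2067

2.2067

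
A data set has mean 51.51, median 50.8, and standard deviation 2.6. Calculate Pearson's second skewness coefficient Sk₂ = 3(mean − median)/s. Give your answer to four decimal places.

0.8192

Sk₂ = 3(51.51 − 50.8) / 2.6 = 3 × 0.7100 / 2.6
    = 2.1300 / 2.6 ≈ 0.8192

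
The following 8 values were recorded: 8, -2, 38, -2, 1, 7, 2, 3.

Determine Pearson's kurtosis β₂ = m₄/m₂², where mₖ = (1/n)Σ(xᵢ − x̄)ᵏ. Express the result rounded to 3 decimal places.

5.286

x̄ = 6.8750
Σ(xᵢ − x̄)² = 1200.8750 ⇒ m₂ = 150.10938
Σ(xᵢ − x̄)⁴ = 952898.0879 ⇒ m₄ = 119112.26099
m₂² = 22532.82446
β₂ = m₄/m₂² = 119112.26099 / 22532.82446 ≈ 5.286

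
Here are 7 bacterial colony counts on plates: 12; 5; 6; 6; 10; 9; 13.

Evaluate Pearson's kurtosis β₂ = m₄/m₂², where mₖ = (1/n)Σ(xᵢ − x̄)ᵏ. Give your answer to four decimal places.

1.4975

x̄ = 8.7143
Σ(xᵢ − x̄)² = 59.4286 ⇒ m₂ = 8.48980
Σ(xᵢ − x̄)⁴ = 755.5335 ⇒ m₄ = 107.93336
m₂² = 72.07663
β₂ = m₄/m₂² = 107.93336 / 72.07663 ≈ 1.4975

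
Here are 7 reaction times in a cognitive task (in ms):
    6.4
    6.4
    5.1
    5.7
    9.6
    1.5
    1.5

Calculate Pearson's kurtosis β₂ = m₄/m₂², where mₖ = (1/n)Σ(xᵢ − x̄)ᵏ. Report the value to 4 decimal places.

x̄ = 5.1714
Σ(xᵢ − x̄)² = 49.8743 ⇒ m₂ = 7.12490
Σ(xᵢ − x̄)⁴ = 752.6625 ⇒ m₄ = 107.52322
m₂² = 50.76417
β₂ = m₄/m₂² = 107.52322 / 50.76417 ≈ 2.1181

2.1181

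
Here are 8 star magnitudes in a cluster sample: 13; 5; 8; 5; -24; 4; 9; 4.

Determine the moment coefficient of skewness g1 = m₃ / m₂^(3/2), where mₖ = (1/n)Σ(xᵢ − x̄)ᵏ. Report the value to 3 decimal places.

-1.920

x̄ = (13 + 5 + 8 + 5 - 24 + 4 + 9 + 4) / 8 = 3.0000
deviations (xᵢ − x̄): 10.0000, 2.0000, 5.0000, 2.0000, -27.0000, 1.0000, 6.0000, 1.0000
Σ(xᵢ − x̄)² = 900.0000 ⇒ m₂ = 900.0000/8 = 112.50000
Σ(xᵢ − x̄)³ = -18324.0000 ⇒ m₃ = -18324.0000/8 = -2290.50000
m₂^(3/2) = 112.50000^(1.5) = 1193.24269
g1 = m₃ / m₂^(3/2) = -2290.50000 / 1193.24269 ≈ -1.920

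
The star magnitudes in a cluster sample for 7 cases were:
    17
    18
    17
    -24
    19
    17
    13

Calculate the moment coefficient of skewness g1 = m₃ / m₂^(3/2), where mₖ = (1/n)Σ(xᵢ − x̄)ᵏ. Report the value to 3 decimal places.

-1.982

x̄ = (17 + 18 + 17 - 24 + 19 + 17 + 13) / 7 = 11.0000
deviations (xᵢ − x̄): 6.0000, 7.0000, 6.0000, -35.0000, 8.0000, 6.0000, 2.0000
Σ(xᵢ − x̄)² = 1450.0000 ⇒ m₂ = 1450.0000/7 = 207.14286
Σ(xᵢ − x̄)³ = -41364.0000 ⇒ m₃ = -41364.0000/7 = -5909.14286
m₂^(3/2) = 207.14286^(1.5) = 2981.29494
g1 = m₃ / m₂^(3/2) = -5909.14286 / 2981.29494 ≈ -1.982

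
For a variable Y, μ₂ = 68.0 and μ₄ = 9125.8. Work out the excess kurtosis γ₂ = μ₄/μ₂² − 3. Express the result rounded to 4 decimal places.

μ₂² = 68.0² = 4624.00000
μ₄/μ₂² = 9125.8 / 4624.00000 = 1.97357
γ₂ = 1.97357 − 3 ≈ -1.0264

-1.0264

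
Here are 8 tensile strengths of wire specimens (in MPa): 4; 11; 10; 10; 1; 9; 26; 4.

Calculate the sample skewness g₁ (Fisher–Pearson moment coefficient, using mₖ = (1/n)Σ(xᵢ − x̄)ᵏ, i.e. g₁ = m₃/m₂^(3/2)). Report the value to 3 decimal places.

1.271

x̄ = (4 + 11 + 10 + 10 + 1 + 9 + 26 + 4) / 8 = 9.3750
deviations (xᵢ − x̄): -5.3750, 1.6250, 0.6250, 0.6250, -8.3750, -0.3750, 16.6250, -5.3750
Σ(xᵢ − x̄)² = 407.8750 ⇒ m₂ = 407.8750/8 = 50.98438
Σ(xᵢ − x̄)³ = 3701.7188 ⇒ m₃ = 3701.7188/8 = 462.71484
m₂^(3/2) = 50.98438^(1.5) = 364.04549
g₁ = m₃ / m₂^(3/2) = 462.71484 / 364.04549 ≈ 1.271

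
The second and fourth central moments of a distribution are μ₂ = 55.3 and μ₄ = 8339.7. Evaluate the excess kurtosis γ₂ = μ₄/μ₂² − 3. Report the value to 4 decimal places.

-0.2729

μ₂² = 55.3² = 3058.09000
μ₄/μ₂² = 8339.7 / 3058.09000 = 2.72709
γ₂ = 2.72709 − 3 ≈ -0.2729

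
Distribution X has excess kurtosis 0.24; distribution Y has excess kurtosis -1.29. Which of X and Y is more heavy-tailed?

X

Higher excess kurtosis ⇒ heavier tails relative to the normal distribution.
0.24 vs -1.29: the larger is 0.24, so X has heavier tails. (X is leptokurtic — heavier-than-normal tails; the other is platykurtic.)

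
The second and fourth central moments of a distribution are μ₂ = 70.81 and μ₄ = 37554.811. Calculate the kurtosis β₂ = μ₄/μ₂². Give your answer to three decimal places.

7.490

μ₂² = 70.81² = 5014.05610
μ₄/μ₂² = 37554.811 / 5014.05610 = 7.48991
β₂ ≈ 7.490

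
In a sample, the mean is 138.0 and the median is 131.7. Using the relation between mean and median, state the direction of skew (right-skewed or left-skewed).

right-skewed

mean − median = 138.0 − 131.7 = 6.3
mean > median ⇒ the longer tail is on the right ⇒ right-skewed (positively skewed).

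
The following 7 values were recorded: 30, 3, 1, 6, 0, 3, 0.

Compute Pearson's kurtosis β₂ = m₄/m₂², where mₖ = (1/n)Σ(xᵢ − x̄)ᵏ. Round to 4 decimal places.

4.8060

x̄ = 6.1429
Σ(xᵢ − x̄)² = 690.8571 ⇒ m₂ = 98.69388
Σ(xᵢ − x̄)⁴ = 327689.3178 ⇒ m₄ = 46812.75968
m₂² = 9740.48147
β₂ = m₄/m₂² = 46812.75968 / 9740.48147 ≈ 4.8060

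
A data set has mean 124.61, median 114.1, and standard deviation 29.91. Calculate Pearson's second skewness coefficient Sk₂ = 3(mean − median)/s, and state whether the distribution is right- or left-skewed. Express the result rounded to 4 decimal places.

1.0542, right-skewed

Sk₂ = 3(124.61 − 114.1) / 29.91 = 3 × 10.5100 / 29.91
    = 31.5300 / 29.91 ≈ 1.0542
Sk₂ > 0 ⇒ mean > median ⇒ right-skewed (positive skew).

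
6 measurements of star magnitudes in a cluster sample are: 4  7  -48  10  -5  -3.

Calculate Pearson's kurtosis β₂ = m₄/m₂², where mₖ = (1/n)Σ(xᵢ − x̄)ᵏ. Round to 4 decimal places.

3.7022

x̄ = -5.8333
Σ(xᵢ − x̄)² = 2298.8333 ⇒ m₂ = 383.13889
Σ(xᵢ − x̄)⁴ = 3260769.4861 ⇒ m₄ = 543461.58102
m₂² = 146795.40818
β₂ = m₄/m₂² = 543461.58102 / 146795.40818 ≈ 3.7022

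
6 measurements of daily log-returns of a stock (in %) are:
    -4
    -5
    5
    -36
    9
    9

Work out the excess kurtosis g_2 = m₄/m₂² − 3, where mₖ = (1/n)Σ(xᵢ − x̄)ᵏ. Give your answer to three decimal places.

0.312

x̄ = -3.6667
Σ(xᵢ − x̄)² = 1443.3333 ⇒ m₂ = 240.55556
Σ(xᵢ − x̄)⁴ = 1150083.7778 ⇒ m₄ = 191680.62963
m₂² = 57866.97531
g_2 = m₄/m₂² − 3 = 3.31244 − 3 ≈ 0.312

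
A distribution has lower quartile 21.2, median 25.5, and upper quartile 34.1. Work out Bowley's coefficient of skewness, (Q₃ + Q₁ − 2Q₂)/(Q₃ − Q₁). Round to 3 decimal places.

0.333

numerator: Q₃ + Q₁ − 2Q₂ = 34.1 + 21.2 − 2×25.5 = 4.3000
denominator: Q₃ − Q₁ = 34.1 − 21.2 = 12.9000
Bowley skewness = 4.3000 / 12.9000 ≈ 0.333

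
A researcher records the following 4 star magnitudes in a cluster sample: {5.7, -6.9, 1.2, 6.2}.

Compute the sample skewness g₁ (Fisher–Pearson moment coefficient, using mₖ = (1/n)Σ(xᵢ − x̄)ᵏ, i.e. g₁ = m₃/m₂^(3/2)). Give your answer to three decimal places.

x̄ = (5.7 - 6.9 + 1.2 + 6.2) / 4 = 1.5500
deviations (xᵢ − x̄): 4.1500, -8.4500, -0.3500, 4.6500
Σ(xᵢ − x̄)² = 110.3700 ⇒ m₂ = 110.3700/4 = 27.59250
Σ(xᵢ − x̄)³ = -431.3760 ⇒ m₃ = -431.3760/4 = -107.84400
m₂^(3/2) = 27.59250^(1.5) = 144.93944
g₁ = m₃ / m₂^(3/2) = -107.84400 / 144.93944 ≈ -0.744

-0.744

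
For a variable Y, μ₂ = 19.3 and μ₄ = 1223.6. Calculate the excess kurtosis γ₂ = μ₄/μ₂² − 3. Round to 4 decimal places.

μ₂² = 19.3² = 372.49000
μ₄/μ₂² = 1223.6 / 372.49000 = 3.28492
γ₂ = 3.28492 − 3 ≈ 0.2849

0.2849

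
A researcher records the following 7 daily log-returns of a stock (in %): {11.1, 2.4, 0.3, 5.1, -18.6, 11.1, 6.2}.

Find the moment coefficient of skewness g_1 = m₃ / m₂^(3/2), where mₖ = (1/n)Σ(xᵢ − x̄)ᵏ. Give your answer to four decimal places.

-1.3919

x̄ = (11.1 + 2.4 + 0.3 + 5.1 - 18.6 + 11.1 + 6.2) / 7 = 2.5143
deviations (xᵢ − x̄): 8.5857, -0.1143, -2.2143, 2.5857, -21.1143, 8.5857, 3.6857
Σ(xᵢ − x̄)² = 618.4286 ⇒ m₂ = 618.4286/7 = 88.34694
Σ(xᵢ − x̄)³ = -8090.7431 ⇒ m₃ = -8090.7431/7 = -1155.82044
m₂^(3/2) = 88.34694^(1.5) = 830.39984
g_1 = m₃ / m₂^(3/2) = -1155.82044 / 830.39984 ≈ -1.3919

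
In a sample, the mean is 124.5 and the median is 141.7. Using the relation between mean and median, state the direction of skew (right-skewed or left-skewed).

mean − median = 124.5 − 141.7 = -17.2
mean < median ⇒ the longer tail is on the left ⇒ left-skewed (negatively skewed).

left-skewed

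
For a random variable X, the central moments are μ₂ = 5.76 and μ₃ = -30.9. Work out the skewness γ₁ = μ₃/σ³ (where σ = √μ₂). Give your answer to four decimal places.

-2.2352

σ = √μ₂ = √5.76 = 2.40000
σ³ = μ₂^(3/2) = 13.82400
γ₁ = μ₃/σ³ = -30.9 / 13.82400 ≈ -2.2352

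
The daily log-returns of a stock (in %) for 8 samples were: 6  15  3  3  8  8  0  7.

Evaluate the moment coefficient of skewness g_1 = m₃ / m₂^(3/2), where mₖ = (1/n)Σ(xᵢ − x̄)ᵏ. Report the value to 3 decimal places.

0.606

x̄ = (6 + 15 + 3 + 3 + 8 + 8 + 0 + 7) / 8 = 6.2500
deviations (xᵢ − x̄): -0.2500, 8.7500, -3.2500, -3.2500, 1.7500, 1.7500, -6.2500, 0.7500
Σ(xᵢ − x̄)² = 143.5000 ⇒ m₂ = 143.5000/8 = 17.93750
Σ(xᵢ − x̄)³ = 368.2500 ⇒ m₃ = 368.2500/8 = 46.03125
m₂^(3/2) = 17.93750^(1.5) = 75.97013
g_1 = m₃ / m₂^(3/2) = 46.03125 / 75.97013 ≈ 0.606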